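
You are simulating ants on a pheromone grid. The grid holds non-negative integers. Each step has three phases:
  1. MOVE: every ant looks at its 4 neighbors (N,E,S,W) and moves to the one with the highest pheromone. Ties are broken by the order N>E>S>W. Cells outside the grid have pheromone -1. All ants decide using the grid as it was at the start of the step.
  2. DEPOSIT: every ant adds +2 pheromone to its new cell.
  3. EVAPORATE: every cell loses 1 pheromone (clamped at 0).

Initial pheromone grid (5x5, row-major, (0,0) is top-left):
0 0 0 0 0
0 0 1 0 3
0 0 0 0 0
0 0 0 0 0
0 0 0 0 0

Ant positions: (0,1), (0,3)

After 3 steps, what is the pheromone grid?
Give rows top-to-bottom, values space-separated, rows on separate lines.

After step 1: ants at (0,2),(0,4)
  0 0 1 0 1
  0 0 0 0 2
  0 0 0 0 0
  0 0 0 0 0
  0 0 0 0 0
After step 2: ants at (0,3),(1,4)
  0 0 0 1 0
  0 0 0 0 3
  0 0 0 0 0
  0 0 0 0 0
  0 0 0 0 0
After step 3: ants at (0,4),(0,4)
  0 0 0 0 3
  0 0 0 0 2
  0 0 0 0 0
  0 0 0 0 0
  0 0 0 0 0

0 0 0 0 3
0 0 0 0 2
0 0 0 0 0
0 0 0 0 0
0 0 0 0 0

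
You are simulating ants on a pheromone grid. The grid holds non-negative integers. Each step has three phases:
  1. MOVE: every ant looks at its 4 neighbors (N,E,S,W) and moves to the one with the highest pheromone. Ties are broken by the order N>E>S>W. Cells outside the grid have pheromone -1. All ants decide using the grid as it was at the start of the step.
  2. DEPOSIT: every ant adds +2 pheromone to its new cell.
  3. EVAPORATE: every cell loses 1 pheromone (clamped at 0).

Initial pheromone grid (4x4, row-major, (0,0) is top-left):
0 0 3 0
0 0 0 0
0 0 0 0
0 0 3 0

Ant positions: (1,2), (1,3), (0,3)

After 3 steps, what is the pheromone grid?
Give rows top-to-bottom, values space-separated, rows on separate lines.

After step 1: ants at (0,2),(0,3),(0,2)
  0 0 6 1
  0 0 0 0
  0 0 0 0
  0 0 2 0
After step 2: ants at (0,3),(0,2),(0,3)
  0 0 7 4
  0 0 0 0
  0 0 0 0
  0 0 1 0
After step 3: ants at (0,2),(0,3),(0,2)
  0 0 10 5
  0 0 0 0
  0 0 0 0
  0 0 0 0

0 0 10 5
0 0 0 0
0 0 0 0
0 0 0 0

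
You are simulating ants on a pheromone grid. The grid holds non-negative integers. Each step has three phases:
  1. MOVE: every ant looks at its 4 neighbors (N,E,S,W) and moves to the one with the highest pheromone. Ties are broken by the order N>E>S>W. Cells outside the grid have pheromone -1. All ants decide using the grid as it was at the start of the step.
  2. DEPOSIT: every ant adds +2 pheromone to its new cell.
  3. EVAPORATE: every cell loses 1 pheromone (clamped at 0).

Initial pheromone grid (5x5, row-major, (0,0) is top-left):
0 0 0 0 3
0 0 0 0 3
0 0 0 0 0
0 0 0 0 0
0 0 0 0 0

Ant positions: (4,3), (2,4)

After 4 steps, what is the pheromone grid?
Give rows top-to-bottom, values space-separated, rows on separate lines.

After step 1: ants at (3,3),(1,4)
  0 0 0 0 2
  0 0 0 0 4
  0 0 0 0 0
  0 0 0 1 0
  0 0 0 0 0
After step 2: ants at (2,3),(0,4)
  0 0 0 0 3
  0 0 0 0 3
  0 0 0 1 0
  0 0 0 0 0
  0 0 0 0 0
After step 3: ants at (1,3),(1,4)
  0 0 0 0 2
  0 0 0 1 4
  0 0 0 0 0
  0 0 0 0 0
  0 0 0 0 0
After step 4: ants at (1,4),(0,4)
  0 0 0 0 3
  0 0 0 0 5
  0 0 0 0 0
  0 0 0 0 0
  0 0 0 0 0

0 0 0 0 3
0 0 0 0 5
0 0 0 0 0
0 0 0 0 0
0 0 0 0 0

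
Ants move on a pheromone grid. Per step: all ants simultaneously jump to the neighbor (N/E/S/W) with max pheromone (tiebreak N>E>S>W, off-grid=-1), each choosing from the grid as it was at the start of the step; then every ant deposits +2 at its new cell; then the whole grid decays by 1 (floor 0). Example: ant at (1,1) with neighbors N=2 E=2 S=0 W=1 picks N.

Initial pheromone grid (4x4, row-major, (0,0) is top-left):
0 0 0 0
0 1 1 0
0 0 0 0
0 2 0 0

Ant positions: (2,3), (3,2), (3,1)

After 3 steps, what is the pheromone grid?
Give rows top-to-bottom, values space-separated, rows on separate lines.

After step 1: ants at (1,3),(3,1),(2,1)
  0 0 0 0
  0 0 0 1
  0 1 0 0
  0 3 0 0
After step 2: ants at (0,3),(2,1),(3,1)
  0 0 0 1
  0 0 0 0
  0 2 0 0
  0 4 0 0
After step 3: ants at (1,3),(3,1),(2,1)
  0 0 0 0
  0 0 0 1
  0 3 0 0
  0 5 0 0

0 0 0 0
0 0 0 1
0 3 0 0
0 5 0 0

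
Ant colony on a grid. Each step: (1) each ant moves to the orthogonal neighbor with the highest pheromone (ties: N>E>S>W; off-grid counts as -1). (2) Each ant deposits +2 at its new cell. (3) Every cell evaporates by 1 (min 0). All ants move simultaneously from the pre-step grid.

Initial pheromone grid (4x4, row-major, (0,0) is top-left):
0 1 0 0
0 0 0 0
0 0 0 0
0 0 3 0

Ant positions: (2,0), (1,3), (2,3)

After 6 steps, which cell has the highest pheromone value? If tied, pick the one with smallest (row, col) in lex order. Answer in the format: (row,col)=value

Answer: (0,3)=8

Derivation:
Step 1: ant0:(2,0)->N->(1,0) | ant1:(1,3)->N->(0,3) | ant2:(2,3)->N->(1,3)
  grid max=2 at (3,2)
Step 2: ant0:(1,0)->N->(0,0) | ant1:(0,3)->S->(1,3) | ant2:(1,3)->N->(0,3)
  grid max=2 at (0,3)
Step 3: ant0:(0,0)->E->(0,1) | ant1:(1,3)->N->(0,3) | ant2:(0,3)->S->(1,3)
  grid max=3 at (0,3)
Step 4: ant0:(0,1)->E->(0,2) | ant1:(0,3)->S->(1,3) | ant2:(1,3)->N->(0,3)
  grid max=4 at (0,3)
Step 5: ant0:(0,2)->E->(0,3) | ant1:(1,3)->N->(0,3) | ant2:(0,3)->S->(1,3)
  grid max=7 at (0,3)
Step 6: ant0:(0,3)->S->(1,3) | ant1:(0,3)->S->(1,3) | ant2:(1,3)->N->(0,3)
  grid max=8 at (0,3)
Final grid:
  0 0 0 8
  0 0 0 8
  0 0 0 0
  0 0 0 0
Max pheromone 8 at (0,3)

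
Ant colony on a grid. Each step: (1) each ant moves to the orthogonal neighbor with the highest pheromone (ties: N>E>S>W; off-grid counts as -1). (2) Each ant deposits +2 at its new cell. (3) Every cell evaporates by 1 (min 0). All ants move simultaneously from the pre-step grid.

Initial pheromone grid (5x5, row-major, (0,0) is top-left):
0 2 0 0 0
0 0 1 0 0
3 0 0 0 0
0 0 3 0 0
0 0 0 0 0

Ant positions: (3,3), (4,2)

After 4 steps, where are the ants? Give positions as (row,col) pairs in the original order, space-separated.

Step 1: ant0:(3,3)->W->(3,2) | ant1:(4,2)->N->(3,2)
  grid max=6 at (3,2)
Step 2: ant0:(3,2)->N->(2,2) | ant1:(3,2)->N->(2,2)
  grid max=5 at (3,2)
Step 3: ant0:(2,2)->S->(3,2) | ant1:(2,2)->S->(3,2)
  grid max=8 at (3,2)
Step 4: ant0:(3,2)->N->(2,2) | ant1:(3,2)->N->(2,2)
  grid max=7 at (3,2)

(2,2) (2,2)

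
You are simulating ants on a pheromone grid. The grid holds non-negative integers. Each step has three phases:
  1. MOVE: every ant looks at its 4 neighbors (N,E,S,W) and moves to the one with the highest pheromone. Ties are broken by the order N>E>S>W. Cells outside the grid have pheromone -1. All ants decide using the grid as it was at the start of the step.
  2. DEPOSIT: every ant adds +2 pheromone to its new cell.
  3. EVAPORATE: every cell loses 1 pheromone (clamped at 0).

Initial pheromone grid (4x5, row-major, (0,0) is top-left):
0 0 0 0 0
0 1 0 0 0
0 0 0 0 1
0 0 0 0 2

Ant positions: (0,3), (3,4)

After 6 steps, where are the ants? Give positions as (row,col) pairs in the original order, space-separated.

Step 1: ant0:(0,3)->E->(0,4) | ant1:(3,4)->N->(2,4)
  grid max=2 at (2,4)
Step 2: ant0:(0,4)->S->(1,4) | ant1:(2,4)->S->(3,4)
  grid max=2 at (3,4)
Step 3: ant0:(1,4)->S->(2,4) | ant1:(3,4)->N->(2,4)
  grid max=4 at (2,4)
Step 4: ant0:(2,4)->S->(3,4) | ant1:(2,4)->S->(3,4)
  grid max=4 at (3,4)
Step 5: ant0:(3,4)->N->(2,4) | ant1:(3,4)->N->(2,4)
  grid max=6 at (2,4)
Step 6: ant0:(2,4)->S->(3,4) | ant1:(2,4)->S->(3,4)
  grid max=6 at (3,4)

(3,4) (3,4)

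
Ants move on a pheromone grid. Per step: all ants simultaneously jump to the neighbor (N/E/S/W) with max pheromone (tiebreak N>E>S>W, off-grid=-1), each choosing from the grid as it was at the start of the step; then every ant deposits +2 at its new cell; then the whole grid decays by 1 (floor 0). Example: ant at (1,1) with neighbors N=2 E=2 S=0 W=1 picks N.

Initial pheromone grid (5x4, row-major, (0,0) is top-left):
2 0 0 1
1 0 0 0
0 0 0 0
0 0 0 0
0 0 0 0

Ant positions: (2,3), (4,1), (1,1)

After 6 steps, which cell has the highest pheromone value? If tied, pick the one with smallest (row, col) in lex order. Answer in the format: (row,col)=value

Answer: (1,0)=5

Derivation:
Step 1: ant0:(2,3)->N->(1,3) | ant1:(4,1)->N->(3,1) | ant2:(1,1)->W->(1,0)
  grid max=2 at (1,0)
Step 2: ant0:(1,3)->N->(0,3) | ant1:(3,1)->N->(2,1) | ant2:(1,0)->N->(0,0)
  grid max=2 at (0,0)
Step 3: ant0:(0,3)->S->(1,3) | ant1:(2,1)->N->(1,1) | ant2:(0,0)->S->(1,0)
  grid max=2 at (1,0)
Step 4: ant0:(1,3)->N->(0,3) | ant1:(1,1)->W->(1,0) | ant2:(1,0)->N->(0,0)
  grid max=3 at (1,0)
Step 5: ant0:(0,3)->S->(1,3) | ant1:(1,0)->N->(0,0) | ant2:(0,0)->S->(1,0)
  grid max=4 at (1,0)
Step 6: ant0:(1,3)->N->(0,3) | ant1:(0,0)->S->(1,0) | ant2:(1,0)->N->(0,0)
  grid max=5 at (1,0)
Final grid:
  4 0 0 1
  5 0 0 0
  0 0 0 0
  0 0 0 0
  0 0 0 0
Max pheromone 5 at (1,0)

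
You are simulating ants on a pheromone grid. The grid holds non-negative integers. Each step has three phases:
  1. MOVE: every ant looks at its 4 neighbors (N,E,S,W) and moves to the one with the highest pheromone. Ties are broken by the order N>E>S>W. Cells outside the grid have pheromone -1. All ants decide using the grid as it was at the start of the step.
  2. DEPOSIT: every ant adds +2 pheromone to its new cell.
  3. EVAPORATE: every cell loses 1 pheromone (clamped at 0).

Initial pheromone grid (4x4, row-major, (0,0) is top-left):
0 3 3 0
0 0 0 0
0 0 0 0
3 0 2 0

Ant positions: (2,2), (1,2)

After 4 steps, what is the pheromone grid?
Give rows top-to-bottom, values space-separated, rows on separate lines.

After step 1: ants at (3,2),(0,2)
  0 2 4 0
  0 0 0 0
  0 0 0 0
  2 0 3 0
After step 2: ants at (2,2),(0,1)
  0 3 3 0
  0 0 0 0
  0 0 1 0
  1 0 2 0
After step 3: ants at (3,2),(0,2)
  0 2 4 0
  0 0 0 0
  0 0 0 0
  0 0 3 0
After step 4: ants at (2,2),(0,1)
  0 3 3 0
  0 0 0 0
  0 0 1 0
  0 0 2 0

0 3 3 0
0 0 0 0
0 0 1 0
0 0 2 0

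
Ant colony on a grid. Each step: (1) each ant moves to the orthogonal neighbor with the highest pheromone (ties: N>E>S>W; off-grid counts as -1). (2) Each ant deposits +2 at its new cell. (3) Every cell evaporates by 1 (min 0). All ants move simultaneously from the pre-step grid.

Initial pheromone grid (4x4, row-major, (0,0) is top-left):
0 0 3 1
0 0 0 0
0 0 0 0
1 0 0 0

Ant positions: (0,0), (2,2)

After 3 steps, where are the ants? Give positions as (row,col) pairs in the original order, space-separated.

Step 1: ant0:(0,0)->E->(0,1) | ant1:(2,2)->N->(1,2)
  grid max=2 at (0,2)
Step 2: ant0:(0,1)->E->(0,2) | ant1:(1,2)->N->(0,2)
  grid max=5 at (0,2)
Step 3: ant0:(0,2)->E->(0,3) | ant1:(0,2)->E->(0,3)
  grid max=4 at (0,2)

(0,3) (0,3)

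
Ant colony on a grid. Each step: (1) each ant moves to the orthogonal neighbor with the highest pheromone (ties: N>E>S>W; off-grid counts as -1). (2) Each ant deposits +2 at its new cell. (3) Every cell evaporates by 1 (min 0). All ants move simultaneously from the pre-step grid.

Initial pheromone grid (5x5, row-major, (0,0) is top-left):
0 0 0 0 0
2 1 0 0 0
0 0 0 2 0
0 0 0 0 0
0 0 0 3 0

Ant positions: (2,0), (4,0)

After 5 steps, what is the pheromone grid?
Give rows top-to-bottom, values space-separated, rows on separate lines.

After step 1: ants at (1,0),(3,0)
  0 0 0 0 0
  3 0 0 0 0
  0 0 0 1 0
  1 0 0 0 0
  0 0 0 2 0
After step 2: ants at (0,0),(2,0)
  1 0 0 0 0
  2 0 0 0 0
  1 0 0 0 0
  0 0 0 0 0
  0 0 0 1 0
After step 3: ants at (1,0),(1,0)
  0 0 0 0 0
  5 0 0 0 0
  0 0 0 0 0
  0 0 0 0 0
  0 0 0 0 0
After step 4: ants at (0,0),(0,0)
  3 0 0 0 0
  4 0 0 0 0
  0 0 0 0 0
  0 0 0 0 0
  0 0 0 0 0
After step 5: ants at (1,0),(1,0)
  2 0 0 0 0
  7 0 0 0 0
  0 0 0 0 0
  0 0 0 0 0
  0 0 0 0 0

2 0 0 0 0
7 0 0 0 0
0 0 0 0 0
0 0 0 0 0
0 0 0 0 0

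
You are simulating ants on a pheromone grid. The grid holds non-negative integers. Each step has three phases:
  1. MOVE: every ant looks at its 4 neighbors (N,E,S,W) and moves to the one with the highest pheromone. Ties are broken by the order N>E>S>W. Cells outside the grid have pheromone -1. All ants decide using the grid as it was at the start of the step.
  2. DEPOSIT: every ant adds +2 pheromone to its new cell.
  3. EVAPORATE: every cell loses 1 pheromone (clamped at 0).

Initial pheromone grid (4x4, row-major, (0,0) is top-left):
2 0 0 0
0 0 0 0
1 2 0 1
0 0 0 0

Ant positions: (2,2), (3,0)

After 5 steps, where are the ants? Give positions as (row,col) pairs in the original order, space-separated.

Step 1: ant0:(2,2)->W->(2,1) | ant1:(3,0)->N->(2,0)
  grid max=3 at (2,1)
Step 2: ant0:(2,1)->W->(2,0) | ant1:(2,0)->E->(2,1)
  grid max=4 at (2,1)
Step 3: ant0:(2,0)->E->(2,1) | ant1:(2,1)->W->(2,0)
  grid max=5 at (2,1)
Step 4: ant0:(2,1)->W->(2,0) | ant1:(2,0)->E->(2,1)
  grid max=6 at (2,1)
Step 5: ant0:(2,0)->E->(2,1) | ant1:(2,1)->W->(2,0)
  grid max=7 at (2,1)

(2,1) (2,0)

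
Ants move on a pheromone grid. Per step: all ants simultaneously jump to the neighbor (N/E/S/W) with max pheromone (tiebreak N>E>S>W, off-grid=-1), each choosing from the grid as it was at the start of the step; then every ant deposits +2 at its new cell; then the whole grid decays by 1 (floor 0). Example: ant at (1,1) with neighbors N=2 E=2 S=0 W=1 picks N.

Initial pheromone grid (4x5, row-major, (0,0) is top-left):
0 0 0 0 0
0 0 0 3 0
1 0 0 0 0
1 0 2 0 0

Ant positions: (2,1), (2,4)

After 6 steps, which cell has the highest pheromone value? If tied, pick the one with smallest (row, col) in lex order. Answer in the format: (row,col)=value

Answer: (1,3)=3

Derivation:
Step 1: ant0:(2,1)->W->(2,0) | ant1:(2,4)->N->(1,4)
  grid max=2 at (1,3)
Step 2: ant0:(2,0)->N->(1,0) | ant1:(1,4)->W->(1,3)
  grid max=3 at (1,3)
Step 3: ant0:(1,0)->S->(2,0) | ant1:(1,3)->N->(0,3)
  grid max=2 at (1,3)
Step 4: ant0:(2,0)->N->(1,0) | ant1:(0,3)->S->(1,3)
  grid max=3 at (1,3)
Step 5: ant0:(1,0)->S->(2,0) | ant1:(1,3)->N->(0,3)
  grid max=2 at (1,3)
Step 6: ant0:(2,0)->N->(1,0) | ant1:(0,3)->S->(1,3)
  grid max=3 at (1,3)
Final grid:
  0 0 0 0 0
  1 0 0 3 0
  1 0 0 0 0
  0 0 0 0 0
Max pheromone 3 at (1,3)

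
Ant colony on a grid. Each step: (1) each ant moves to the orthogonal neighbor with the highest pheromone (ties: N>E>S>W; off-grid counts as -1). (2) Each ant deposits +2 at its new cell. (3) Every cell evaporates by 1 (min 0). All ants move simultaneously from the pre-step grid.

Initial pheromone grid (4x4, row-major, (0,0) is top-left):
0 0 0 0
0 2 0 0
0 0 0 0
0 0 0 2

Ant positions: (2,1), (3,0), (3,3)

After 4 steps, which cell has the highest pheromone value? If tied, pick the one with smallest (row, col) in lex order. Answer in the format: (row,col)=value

Answer: (1,1)=4

Derivation:
Step 1: ant0:(2,1)->N->(1,1) | ant1:(3,0)->N->(2,0) | ant2:(3,3)->N->(2,3)
  grid max=3 at (1,1)
Step 2: ant0:(1,1)->N->(0,1) | ant1:(2,0)->N->(1,0) | ant2:(2,3)->S->(3,3)
  grid max=2 at (1,1)
Step 3: ant0:(0,1)->S->(1,1) | ant1:(1,0)->E->(1,1) | ant2:(3,3)->N->(2,3)
  grid max=5 at (1,1)
Step 4: ant0:(1,1)->N->(0,1) | ant1:(1,1)->N->(0,1) | ant2:(2,3)->S->(3,3)
  grid max=4 at (1,1)
Final grid:
  0 3 0 0
  0 4 0 0
  0 0 0 0
  0 0 0 2
Max pheromone 4 at (1,1)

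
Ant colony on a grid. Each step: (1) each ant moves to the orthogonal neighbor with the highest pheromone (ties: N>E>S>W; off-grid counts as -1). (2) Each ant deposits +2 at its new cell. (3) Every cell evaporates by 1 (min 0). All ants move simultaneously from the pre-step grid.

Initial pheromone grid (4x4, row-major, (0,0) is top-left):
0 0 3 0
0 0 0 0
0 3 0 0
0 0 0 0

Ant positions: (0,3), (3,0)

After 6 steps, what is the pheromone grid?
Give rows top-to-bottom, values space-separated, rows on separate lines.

After step 1: ants at (0,2),(2,0)
  0 0 4 0
  0 0 0 0
  1 2 0 0
  0 0 0 0
After step 2: ants at (0,3),(2,1)
  0 0 3 1
  0 0 0 0
  0 3 0 0
  0 0 0 0
After step 3: ants at (0,2),(1,1)
  0 0 4 0
  0 1 0 0
  0 2 0 0
  0 0 0 0
After step 4: ants at (0,3),(2,1)
  0 0 3 1
  0 0 0 0
  0 3 0 0
  0 0 0 0
After step 5: ants at (0,2),(1,1)
  0 0 4 0
  0 1 0 0
  0 2 0 0
  0 0 0 0
After step 6: ants at (0,3),(2,1)
  0 0 3 1
  0 0 0 0
  0 3 0 0
  0 0 0 0

0 0 3 1
0 0 0 0
0 3 0 0
0 0 0 0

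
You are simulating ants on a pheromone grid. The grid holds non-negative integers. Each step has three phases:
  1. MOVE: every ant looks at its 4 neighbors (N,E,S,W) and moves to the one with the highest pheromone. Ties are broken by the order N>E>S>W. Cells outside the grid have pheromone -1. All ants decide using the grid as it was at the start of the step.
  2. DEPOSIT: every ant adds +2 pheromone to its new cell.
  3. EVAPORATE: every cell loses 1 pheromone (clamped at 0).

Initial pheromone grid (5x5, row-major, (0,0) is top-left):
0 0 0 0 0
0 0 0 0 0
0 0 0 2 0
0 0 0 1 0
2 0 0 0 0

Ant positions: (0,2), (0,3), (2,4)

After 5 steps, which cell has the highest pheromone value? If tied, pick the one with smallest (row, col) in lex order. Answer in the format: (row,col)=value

Answer: (0,3)=9

Derivation:
Step 1: ant0:(0,2)->E->(0,3) | ant1:(0,3)->E->(0,4) | ant2:(2,4)->W->(2,3)
  grid max=3 at (2,3)
Step 2: ant0:(0,3)->E->(0,4) | ant1:(0,4)->W->(0,3) | ant2:(2,3)->N->(1,3)
  grid max=2 at (0,3)
Step 3: ant0:(0,4)->W->(0,3) | ant1:(0,3)->E->(0,4) | ant2:(1,3)->N->(0,3)
  grid max=5 at (0,3)
Step 4: ant0:(0,3)->E->(0,4) | ant1:(0,4)->W->(0,3) | ant2:(0,3)->E->(0,4)
  grid max=6 at (0,3)
Step 5: ant0:(0,4)->W->(0,3) | ant1:(0,3)->E->(0,4) | ant2:(0,4)->W->(0,3)
  grid max=9 at (0,3)
Final grid:
  0 0 0 9 7
  0 0 0 0 0
  0 0 0 0 0
  0 0 0 0 0
  0 0 0 0 0
Max pheromone 9 at (0,3)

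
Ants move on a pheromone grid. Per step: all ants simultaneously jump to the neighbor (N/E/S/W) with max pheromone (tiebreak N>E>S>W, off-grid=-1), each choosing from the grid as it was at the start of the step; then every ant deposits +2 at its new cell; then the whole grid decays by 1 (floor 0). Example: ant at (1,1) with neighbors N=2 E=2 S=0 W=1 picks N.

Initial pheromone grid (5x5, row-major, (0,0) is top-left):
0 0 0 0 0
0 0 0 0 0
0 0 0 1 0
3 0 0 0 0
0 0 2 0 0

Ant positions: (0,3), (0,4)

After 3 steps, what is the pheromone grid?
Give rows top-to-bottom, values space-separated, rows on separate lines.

After step 1: ants at (0,4),(1,4)
  0 0 0 0 1
  0 0 0 0 1
  0 0 0 0 0
  2 0 0 0 0
  0 0 1 0 0
After step 2: ants at (1,4),(0,4)
  0 0 0 0 2
  0 0 0 0 2
  0 0 0 0 0
  1 0 0 0 0
  0 0 0 0 0
After step 3: ants at (0,4),(1,4)
  0 0 0 0 3
  0 0 0 0 3
  0 0 0 0 0
  0 0 0 0 0
  0 0 0 0 0

0 0 0 0 3
0 0 0 0 3
0 0 0 0 0
0 0 0 0 0
0 0 0 0 0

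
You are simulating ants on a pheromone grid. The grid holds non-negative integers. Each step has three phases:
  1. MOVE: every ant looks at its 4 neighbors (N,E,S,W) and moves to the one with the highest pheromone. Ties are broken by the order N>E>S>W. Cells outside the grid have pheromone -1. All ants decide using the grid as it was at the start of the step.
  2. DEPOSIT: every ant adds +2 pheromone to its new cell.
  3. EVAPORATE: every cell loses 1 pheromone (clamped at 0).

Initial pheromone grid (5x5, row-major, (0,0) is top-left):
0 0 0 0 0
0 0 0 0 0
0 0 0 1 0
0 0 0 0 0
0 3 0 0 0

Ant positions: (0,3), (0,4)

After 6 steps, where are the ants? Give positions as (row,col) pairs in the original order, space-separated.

Step 1: ant0:(0,3)->E->(0,4) | ant1:(0,4)->S->(1,4)
  grid max=2 at (4,1)
Step 2: ant0:(0,4)->S->(1,4) | ant1:(1,4)->N->(0,4)
  grid max=2 at (0,4)
Step 3: ant0:(1,4)->N->(0,4) | ant1:(0,4)->S->(1,4)
  grid max=3 at (0,4)
Step 4: ant0:(0,4)->S->(1,4) | ant1:(1,4)->N->(0,4)
  grid max=4 at (0,4)
Step 5: ant0:(1,4)->N->(0,4) | ant1:(0,4)->S->(1,4)
  grid max=5 at (0,4)
Step 6: ant0:(0,4)->S->(1,4) | ant1:(1,4)->N->(0,4)
  grid max=6 at (0,4)

(1,4) (0,4)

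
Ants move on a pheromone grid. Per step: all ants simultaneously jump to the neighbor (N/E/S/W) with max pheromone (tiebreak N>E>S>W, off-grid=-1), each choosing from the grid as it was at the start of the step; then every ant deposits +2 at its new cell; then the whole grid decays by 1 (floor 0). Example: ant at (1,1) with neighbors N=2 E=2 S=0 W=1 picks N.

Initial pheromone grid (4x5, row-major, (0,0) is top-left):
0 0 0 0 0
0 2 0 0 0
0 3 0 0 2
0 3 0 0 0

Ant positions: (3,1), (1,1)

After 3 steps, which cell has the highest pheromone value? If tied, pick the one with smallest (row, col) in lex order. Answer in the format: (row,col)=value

Answer: (2,1)=8

Derivation:
Step 1: ant0:(3,1)->N->(2,1) | ant1:(1,1)->S->(2,1)
  grid max=6 at (2,1)
Step 2: ant0:(2,1)->S->(3,1) | ant1:(2,1)->S->(3,1)
  grid max=5 at (2,1)
Step 3: ant0:(3,1)->N->(2,1) | ant1:(3,1)->N->(2,1)
  grid max=8 at (2,1)
Final grid:
  0 0 0 0 0
  0 0 0 0 0
  0 8 0 0 0
  0 4 0 0 0
Max pheromone 8 at (2,1)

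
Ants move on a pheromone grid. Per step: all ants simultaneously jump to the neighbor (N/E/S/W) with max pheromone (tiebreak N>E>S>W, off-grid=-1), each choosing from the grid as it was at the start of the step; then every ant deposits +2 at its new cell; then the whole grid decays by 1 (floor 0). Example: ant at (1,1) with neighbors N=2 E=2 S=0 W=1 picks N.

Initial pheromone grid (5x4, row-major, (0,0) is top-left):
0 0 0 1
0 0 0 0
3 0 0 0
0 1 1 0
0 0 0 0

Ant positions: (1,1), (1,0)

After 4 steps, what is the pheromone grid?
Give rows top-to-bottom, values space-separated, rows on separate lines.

After step 1: ants at (0,1),(2,0)
  0 1 0 0
  0 0 0 0
  4 0 0 0
  0 0 0 0
  0 0 0 0
After step 2: ants at (0,2),(1,0)
  0 0 1 0
  1 0 0 0
  3 0 0 0
  0 0 0 0
  0 0 0 0
After step 3: ants at (0,3),(2,0)
  0 0 0 1
  0 0 0 0
  4 0 0 0
  0 0 0 0
  0 0 0 0
After step 4: ants at (1,3),(1,0)
  0 0 0 0
  1 0 0 1
  3 0 0 0
  0 0 0 0
  0 0 0 0

0 0 0 0
1 0 0 1
3 0 0 0
0 0 0 0
0 0 0 0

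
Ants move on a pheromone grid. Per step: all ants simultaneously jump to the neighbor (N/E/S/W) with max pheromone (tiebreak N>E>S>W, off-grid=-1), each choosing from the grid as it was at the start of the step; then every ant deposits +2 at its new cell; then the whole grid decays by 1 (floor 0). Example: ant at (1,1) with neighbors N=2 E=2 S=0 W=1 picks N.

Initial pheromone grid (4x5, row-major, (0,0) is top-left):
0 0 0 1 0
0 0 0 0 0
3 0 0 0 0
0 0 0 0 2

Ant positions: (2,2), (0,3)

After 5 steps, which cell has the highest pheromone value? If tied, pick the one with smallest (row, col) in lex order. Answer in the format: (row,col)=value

Answer: (0,3)=3

Derivation:
Step 1: ant0:(2,2)->N->(1,2) | ant1:(0,3)->E->(0,4)
  grid max=2 at (2,0)
Step 2: ant0:(1,2)->N->(0,2) | ant1:(0,4)->S->(1,4)
  grid max=1 at (0,2)
Step 3: ant0:(0,2)->E->(0,3) | ant1:(1,4)->N->(0,4)
  grid max=1 at (0,3)
Step 4: ant0:(0,3)->E->(0,4) | ant1:(0,4)->W->(0,3)
  grid max=2 at (0,3)
Step 5: ant0:(0,4)->W->(0,3) | ant1:(0,3)->E->(0,4)
  grid max=3 at (0,3)
Final grid:
  0 0 0 3 3
  0 0 0 0 0
  0 0 0 0 0
  0 0 0 0 0
Max pheromone 3 at (0,3)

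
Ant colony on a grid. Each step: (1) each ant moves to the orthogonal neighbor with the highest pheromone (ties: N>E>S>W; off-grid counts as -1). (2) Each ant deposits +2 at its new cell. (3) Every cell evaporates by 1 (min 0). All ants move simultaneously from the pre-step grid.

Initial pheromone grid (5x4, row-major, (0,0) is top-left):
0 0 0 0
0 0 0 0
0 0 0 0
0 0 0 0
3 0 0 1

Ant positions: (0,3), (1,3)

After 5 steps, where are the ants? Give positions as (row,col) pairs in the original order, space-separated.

Step 1: ant0:(0,3)->S->(1,3) | ant1:(1,3)->N->(0,3)
  grid max=2 at (4,0)
Step 2: ant0:(1,3)->N->(0,3) | ant1:(0,3)->S->(1,3)
  grid max=2 at (0,3)
Step 3: ant0:(0,3)->S->(1,3) | ant1:(1,3)->N->(0,3)
  grid max=3 at (0,3)
Step 4: ant0:(1,3)->N->(0,3) | ant1:(0,3)->S->(1,3)
  grid max=4 at (0,3)
Step 5: ant0:(0,3)->S->(1,3) | ant1:(1,3)->N->(0,3)
  grid max=5 at (0,3)

(1,3) (0,3)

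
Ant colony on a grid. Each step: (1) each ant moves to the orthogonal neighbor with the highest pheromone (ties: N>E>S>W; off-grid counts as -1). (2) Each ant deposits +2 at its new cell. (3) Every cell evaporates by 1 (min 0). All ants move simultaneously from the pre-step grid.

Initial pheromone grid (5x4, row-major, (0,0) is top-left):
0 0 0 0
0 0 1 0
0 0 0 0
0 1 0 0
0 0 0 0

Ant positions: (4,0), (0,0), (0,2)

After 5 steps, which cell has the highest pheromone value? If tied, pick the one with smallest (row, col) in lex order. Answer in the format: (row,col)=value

Answer: (1,2)=6

Derivation:
Step 1: ant0:(4,0)->N->(3,0) | ant1:(0,0)->E->(0,1) | ant2:(0,2)->S->(1,2)
  grid max=2 at (1,2)
Step 2: ant0:(3,0)->N->(2,0) | ant1:(0,1)->E->(0,2) | ant2:(1,2)->N->(0,2)
  grid max=3 at (0,2)
Step 3: ant0:(2,0)->N->(1,0) | ant1:(0,2)->S->(1,2) | ant2:(0,2)->S->(1,2)
  grid max=4 at (1,2)
Step 4: ant0:(1,0)->N->(0,0) | ant1:(1,2)->N->(0,2) | ant2:(1,2)->N->(0,2)
  grid max=5 at (0,2)
Step 5: ant0:(0,0)->E->(0,1) | ant1:(0,2)->S->(1,2) | ant2:(0,2)->S->(1,2)
  grid max=6 at (1,2)
Final grid:
  0 1 4 0
  0 0 6 0
  0 0 0 0
  0 0 0 0
  0 0 0 0
Max pheromone 6 at (1,2)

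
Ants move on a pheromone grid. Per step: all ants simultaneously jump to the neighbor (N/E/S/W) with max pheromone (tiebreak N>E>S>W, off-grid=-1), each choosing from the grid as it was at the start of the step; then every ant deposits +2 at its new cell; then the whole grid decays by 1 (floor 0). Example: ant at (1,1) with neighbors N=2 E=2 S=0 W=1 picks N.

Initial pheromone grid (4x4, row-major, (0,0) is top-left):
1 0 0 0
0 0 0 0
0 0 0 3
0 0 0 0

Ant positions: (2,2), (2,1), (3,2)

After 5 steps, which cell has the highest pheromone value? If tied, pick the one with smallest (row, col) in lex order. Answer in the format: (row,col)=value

Step 1: ant0:(2,2)->E->(2,3) | ant1:(2,1)->N->(1,1) | ant2:(3,2)->N->(2,2)
  grid max=4 at (2,3)
Step 2: ant0:(2,3)->W->(2,2) | ant1:(1,1)->N->(0,1) | ant2:(2,2)->E->(2,3)
  grid max=5 at (2,3)
Step 3: ant0:(2,2)->E->(2,3) | ant1:(0,1)->E->(0,2) | ant2:(2,3)->W->(2,2)
  grid max=6 at (2,3)
Step 4: ant0:(2,3)->W->(2,2) | ant1:(0,2)->E->(0,3) | ant2:(2,2)->E->(2,3)
  grid max=7 at (2,3)
Step 5: ant0:(2,2)->E->(2,3) | ant1:(0,3)->S->(1,3) | ant2:(2,3)->W->(2,2)
  grid max=8 at (2,3)
Final grid:
  0 0 0 0
  0 0 0 1
  0 0 5 8
  0 0 0 0
Max pheromone 8 at (2,3)

Answer: (2,3)=8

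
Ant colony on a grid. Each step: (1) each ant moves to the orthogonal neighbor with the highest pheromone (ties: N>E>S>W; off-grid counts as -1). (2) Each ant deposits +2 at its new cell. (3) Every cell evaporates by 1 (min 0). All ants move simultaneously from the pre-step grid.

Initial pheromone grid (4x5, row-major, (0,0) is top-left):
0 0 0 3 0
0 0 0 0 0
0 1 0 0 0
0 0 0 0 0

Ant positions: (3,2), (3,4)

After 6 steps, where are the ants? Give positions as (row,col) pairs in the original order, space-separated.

Step 1: ant0:(3,2)->N->(2,2) | ant1:(3,4)->N->(2,4)
  grid max=2 at (0,3)
Step 2: ant0:(2,2)->N->(1,2) | ant1:(2,4)->N->(1,4)
  grid max=1 at (0,3)
Step 3: ant0:(1,2)->N->(0,2) | ant1:(1,4)->N->(0,4)
  grid max=1 at (0,2)
Step 4: ant0:(0,2)->E->(0,3) | ant1:(0,4)->S->(1,4)
  grid max=1 at (0,3)
Step 5: ant0:(0,3)->E->(0,4) | ant1:(1,4)->N->(0,4)
  grid max=3 at (0,4)
Step 6: ant0:(0,4)->S->(1,4) | ant1:(0,4)->S->(1,4)
  grid max=3 at (1,4)

(1,4) (1,4)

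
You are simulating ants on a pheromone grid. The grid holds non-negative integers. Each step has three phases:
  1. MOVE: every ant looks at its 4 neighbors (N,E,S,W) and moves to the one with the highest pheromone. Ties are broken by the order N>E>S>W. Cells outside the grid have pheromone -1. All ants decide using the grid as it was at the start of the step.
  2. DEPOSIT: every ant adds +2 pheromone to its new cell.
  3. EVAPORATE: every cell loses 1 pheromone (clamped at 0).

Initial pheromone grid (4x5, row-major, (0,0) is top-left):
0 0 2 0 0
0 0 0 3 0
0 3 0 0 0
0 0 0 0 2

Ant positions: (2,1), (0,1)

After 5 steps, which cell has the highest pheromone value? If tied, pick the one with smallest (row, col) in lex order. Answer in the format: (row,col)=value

Answer: (0,2)=3

Derivation:
Step 1: ant0:(2,1)->N->(1,1) | ant1:(0,1)->E->(0,2)
  grid max=3 at (0,2)
Step 2: ant0:(1,1)->S->(2,1) | ant1:(0,2)->E->(0,3)
  grid max=3 at (2,1)
Step 3: ant0:(2,1)->N->(1,1) | ant1:(0,3)->W->(0,2)
  grid max=3 at (0,2)
Step 4: ant0:(1,1)->S->(2,1) | ant1:(0,2)->E->(0,3)
  grid max=3 at (2,1)
Step 5: ant0:(2,1)->N->(1,1) | ant1:(0,3)->W->(0,2)
  grid max=3 at (0,2)
Final grid:
  0 0 3 0 0
  0 1 0 0 0
  0 2 0 0 0
  0 0 0 0 0
Max pheromone 3 at (0,2)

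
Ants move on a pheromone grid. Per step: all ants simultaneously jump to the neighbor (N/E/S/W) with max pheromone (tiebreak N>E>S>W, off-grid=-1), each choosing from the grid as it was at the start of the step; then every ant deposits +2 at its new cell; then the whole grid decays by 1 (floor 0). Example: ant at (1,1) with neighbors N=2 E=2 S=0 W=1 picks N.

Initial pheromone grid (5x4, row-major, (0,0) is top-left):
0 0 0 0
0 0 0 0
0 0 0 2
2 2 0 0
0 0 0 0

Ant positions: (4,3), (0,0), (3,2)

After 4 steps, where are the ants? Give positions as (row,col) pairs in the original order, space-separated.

Step 1: ant0:(4,3)->N->(3,3) | ant1:(0,0)->E->(0,1) | ant2:(3,2)->W->(3,1)
  grid max=3 at (3,1)
Step 2: ant0:(3,3)->N->(2,3) | ant1:(0,1)->E->(0,2) | ant2:(3,1)->W->(3,0)
  grid max=2 at (2,3)
Step 3: ant0:(2,3)->N->(1,3) | ant1:(0,2)->E->(0,3) | ant2:(3,0)->E->(3,1)
  grid max=3 at (3,1)
Step 4: ant0:(1,3)->N->(0,3) | ant1:(0,3)->S->(1,3) | ant2:(3,1)->W->(3,0)
  grid max=2 at (0,3)

(0,3) (1,3) (3,0)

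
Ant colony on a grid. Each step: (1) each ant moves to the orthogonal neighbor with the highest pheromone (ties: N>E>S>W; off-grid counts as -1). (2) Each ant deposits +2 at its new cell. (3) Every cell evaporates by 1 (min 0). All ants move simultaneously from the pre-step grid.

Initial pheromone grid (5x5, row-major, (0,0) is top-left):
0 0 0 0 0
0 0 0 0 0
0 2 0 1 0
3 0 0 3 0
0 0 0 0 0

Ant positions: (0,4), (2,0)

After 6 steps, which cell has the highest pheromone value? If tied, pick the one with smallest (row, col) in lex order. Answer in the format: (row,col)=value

Answer: (3,0)=3

Derivation:
Step 1: ant0:(0,4)->S->(1,4) | ant1:(2,0)->S->(3,0)
  grid max=4 at (3,0)
Step 2: ant0:(1,4)->N->(0,4) | ant1:(3,0)->N->(2,0)
  grid max=3 at (3,0)
Step 3: ant0:(0,4)->S->(1,4) | ant1:(2,0)->S->(3,0)
  grid max=4 at (3,0)
Step 4: ant0:(1,4)->N->(0,4) | ant1:(3,0)->N->(2,0)
  grid max=3 at (3,0)
Step 5: ant0:(0,4)->S->(1,4) | ant1:(2,0)->S->(3,0)
  grid max=4 at (3,0)
Step 6: ant0:(1,4)->N->(0,4) | ant1:(3,0)->N->(2,0)
  grid max=3 at (3,0)
Final grid:
  0 0 0 0 1
  0 0 0 0 0
  1 0 0 0 0
  3 0 0 0 0
  0 0 0 0 0
Max pheromone 3 at (3,0)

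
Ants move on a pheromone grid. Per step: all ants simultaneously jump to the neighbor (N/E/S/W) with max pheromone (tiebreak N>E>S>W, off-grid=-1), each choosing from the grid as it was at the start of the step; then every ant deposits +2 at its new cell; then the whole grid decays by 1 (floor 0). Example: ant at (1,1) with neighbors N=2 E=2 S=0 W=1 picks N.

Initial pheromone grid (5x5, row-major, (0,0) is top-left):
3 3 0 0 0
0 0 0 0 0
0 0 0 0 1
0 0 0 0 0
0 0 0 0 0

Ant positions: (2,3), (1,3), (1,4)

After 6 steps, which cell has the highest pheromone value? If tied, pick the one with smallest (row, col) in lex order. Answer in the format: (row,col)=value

Answer: (1,4)=11

Derivation:
Step 1: ant0:(2,3)->E->(2,4) | ant1:(1,3)->N->(0,3) | ant2:(1,4)->S->(2,4)
  grid max=4 at (2,4)
Step 2: ant0:(2,4)->N->(1,4) | ant1:(0,3)->E->(0,4) | ant2:(2,4)->N->(1,4)
  grid max=3 at (1,4)
Step 3: ant0:(1,4)->S->(2,4) | ant1:(0,4)->S->(1,4) | ant2:(1,4)->S->(2,4)
  grid max=6 at (2,4)
Step 4: ant0:(2,4)->N->(1,4) | ant1:(1,4)->S->(2,4) | ant2:(2,4)->N->(1,4)
  grid max=7 at (1,4)
Step 5: ant0:(1,4)->S->(2,4) | ant1:(2,4)->N->(1,4) | ant2:(1,4)->S->(2,4)
  grid max=10 at (2,4)
Step 6: ant0:(2,4)->N->(1,4) | ant1:(1,4)->S->(2,4) | ant2:(2,4)->N->(1,4)
  grid max=11 at (1,4)
Final grid:
  0 0 0 0 0
  0 0 0 0 11
  0 0 0 0 11
  0 0 0 0 0
  0 0 0 0 0
Max pheromone 11 at (1,4)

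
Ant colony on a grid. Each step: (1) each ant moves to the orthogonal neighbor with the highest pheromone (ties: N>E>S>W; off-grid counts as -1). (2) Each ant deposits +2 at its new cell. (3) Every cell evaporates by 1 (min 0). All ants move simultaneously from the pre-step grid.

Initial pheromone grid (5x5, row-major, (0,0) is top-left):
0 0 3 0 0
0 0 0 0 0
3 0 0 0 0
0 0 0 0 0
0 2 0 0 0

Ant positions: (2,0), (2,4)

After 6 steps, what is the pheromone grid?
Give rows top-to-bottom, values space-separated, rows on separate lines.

After step 1: ants at (1,0),(1,4)
  0 0 2 0 0
  1 0 0 0 1
  2 0 0 0 0
  0 0 0 0 0
  0 1 0 0 0
After step 2: ants at (2,0),(0,4)
  0 0 1 0 1
  0 0 0 0 0
  3 0 0 0 0
  0 0 0 0 0
  0 0 0 0 0
After step 3: ants at (1,0),(1,4)
  0 0 0 0 0
  1 0 0 0 1
  2 0 0 0 0
  0 0 0 0 0
  0 0 0 0 0
After step 4: ants at (2,0),(0,4)
  0 0 0 0 1
  0 0 0 0 0
  3 0 0 0 0
  0 0 0 0 0
  0 0 0 0 0
After step 5: ants at (1,0),(1,4)
  0 0 0 0 0
  1 0 0 0 1
  2 0 0 0 0
  0 0 0 0 0
  0 0 0 0 0
After step 6: ants at (2,0),(0,4)
  0 0 0 0 1
  0 0 0 0 0
  3 0 0 0 0
  0 0 0 0 0
  0 0 0 0 0

0 0 0 0 1
0 0 0 0 0
3 0 0 0 0
0 0 0 0 0
0 0 0 0 0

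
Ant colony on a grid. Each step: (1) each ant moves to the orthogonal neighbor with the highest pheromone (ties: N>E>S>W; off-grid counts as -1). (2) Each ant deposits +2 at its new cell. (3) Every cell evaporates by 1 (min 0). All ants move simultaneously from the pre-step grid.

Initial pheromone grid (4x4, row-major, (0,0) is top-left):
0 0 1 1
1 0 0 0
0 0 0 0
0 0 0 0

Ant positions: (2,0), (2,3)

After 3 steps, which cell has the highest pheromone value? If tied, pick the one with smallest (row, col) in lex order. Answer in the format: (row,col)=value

Step 1: ant0:(2,0)->N->(1,0) | ant1:(2,3)->N->(1,3)
  grid max=2 at (1,0)
Step 2: ant0:(1,0)->N->(0,0) | ant1:(1,3)->N->(0,3)
  grid max=1 at (0,0)
Step 3: ant0:(0,0)->S->(1,0) | ant1:(0,3)->S->(1,3)
  grid max=2 at (1,0)
Final grid:
  0 0 0 0
  2 0 0 1
  0 0 0 0
  0 0 0 0
Max pheromone 2 at (1,0)

Answer: (1,0)=2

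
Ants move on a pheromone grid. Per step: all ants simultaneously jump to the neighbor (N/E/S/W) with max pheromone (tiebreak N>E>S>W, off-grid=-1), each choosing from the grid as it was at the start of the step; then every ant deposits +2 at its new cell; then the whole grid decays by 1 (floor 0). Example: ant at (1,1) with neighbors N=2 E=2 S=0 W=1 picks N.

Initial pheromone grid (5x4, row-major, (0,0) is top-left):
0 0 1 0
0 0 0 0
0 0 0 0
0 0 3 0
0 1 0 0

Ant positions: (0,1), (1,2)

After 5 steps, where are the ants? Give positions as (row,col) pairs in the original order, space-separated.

Step 1: ant0:(0,1)->E->(0,2) | ant1:(1,2)->N->(0,2)
  grid max=4 at (0,2)
Step 2: ant0:(0,2)->E->(0,3) | ant1:(0,2)->E->(0,3)
  grid max=3 at (0,2)
Step 3: ant0:(0,3)->W->(0,2) | ant1:(0,3)->W->(0,2)
  grid max=6 at (0,2)
Step 4: ant0:(0,2)->E->(0,3) | ant1:(0,2)->E->(0,3)
  grid max=5 at (0,2)
Step 5: ant0:(0,3)->W->(0,2) | ant1:(0,3)->W->(0,2)
  grid max=8 at (0,2)

(0,2) (0,2)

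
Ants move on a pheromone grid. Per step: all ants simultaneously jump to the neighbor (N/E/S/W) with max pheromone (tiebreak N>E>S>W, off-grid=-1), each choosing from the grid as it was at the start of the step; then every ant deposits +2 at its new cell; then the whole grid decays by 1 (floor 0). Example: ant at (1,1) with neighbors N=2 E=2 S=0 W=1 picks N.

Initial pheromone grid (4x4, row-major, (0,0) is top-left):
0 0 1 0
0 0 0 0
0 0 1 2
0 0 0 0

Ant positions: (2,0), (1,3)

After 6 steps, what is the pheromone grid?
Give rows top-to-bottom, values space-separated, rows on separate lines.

After step 1: ants at (1,0),(2,3)
  0 0 0 0
  1 0 0 0
  0 0 0 3
  0 0 0 0
After step 2: ants at (0,0),(1,3)
  1 0 0 0
  0 0 0 1
  0 0 0 2
  0 0 0 0
After step 3: ants at (0,1),(2,3)
  0 1 0 0
  0 0 0 0
  0 0 0 3
  0 0 0 0
After step 4: ants at (0,2),(1,3)
  0 0 1 0
  0 0 0 1
  0 0 0 2
  0 0 0 0
After step 5: ants at (0,3),(2,3)
  0 0 0 1
  0 0 0 0
  0 0 0 3
  0 0 0 0
After step 6: ants at (1,3),(1,3)
  0 0 0 0
  0 0 0 3
  0 0 0 2
  0 0 0 0

0 0 0 0
0 0 0 3
0 0 0 2
0 0 0 0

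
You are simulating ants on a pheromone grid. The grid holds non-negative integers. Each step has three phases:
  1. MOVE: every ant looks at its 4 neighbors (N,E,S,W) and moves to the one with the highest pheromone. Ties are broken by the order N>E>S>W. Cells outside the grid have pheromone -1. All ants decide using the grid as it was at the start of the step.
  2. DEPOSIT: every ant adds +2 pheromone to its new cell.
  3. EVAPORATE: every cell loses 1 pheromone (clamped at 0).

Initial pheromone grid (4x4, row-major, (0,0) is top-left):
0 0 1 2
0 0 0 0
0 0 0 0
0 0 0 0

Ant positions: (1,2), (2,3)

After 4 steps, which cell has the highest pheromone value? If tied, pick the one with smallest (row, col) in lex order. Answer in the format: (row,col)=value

Step 1: ant0:(1,2)->N->(0,2) | ant1:(2,3)->N->(1,3)
  grid max=2 at (0,2)
Step 2: ant0:(0,2)->E->(0,3) | ant1:(1,3)->N->(0,3)
  grid max=4 at (0,3)
Step 3: ant0:(0,3)->W->(0,2) | ant1:(0,3)->W->(0,2)
  grid max=4 at (0,2)
Step 4: ant0:(0,2)->E->(0,3) | ant1:(0,2)->E->(0,3)
  grid max=6 at (0,3)
Final grid:
  0 0 3 6
  0 0 0 0
  0 0 0 0
  0 0 0 0
Max pheromone 6 at (0,3)

Answer: (0,3)=6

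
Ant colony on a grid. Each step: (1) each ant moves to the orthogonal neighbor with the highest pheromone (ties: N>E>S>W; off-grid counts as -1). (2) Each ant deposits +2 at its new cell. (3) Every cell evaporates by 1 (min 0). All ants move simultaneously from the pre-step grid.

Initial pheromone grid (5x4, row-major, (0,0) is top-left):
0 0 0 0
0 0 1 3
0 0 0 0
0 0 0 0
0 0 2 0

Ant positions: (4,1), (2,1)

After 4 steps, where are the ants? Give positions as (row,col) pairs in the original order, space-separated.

Step 1: ant0:(4,1)->E->(4,2) | ant1:(2,1)->N->(1,1)
  grid max=3 at (4,2)
Step 2: ant0:(4,2)->N->(3,2) | ant1:(1,1)->N->(0,1)
  grid max=2 at (4,2)
Step 3: ant0:(3,2)->S->(4,2) | ant1:(0,1)->E->(0,2)
  grid max=3 at (4,2)
Step 4: ant0:(4,2)->N->(3,2) | ant1:(0,2)->E->(0,3)
  grid max=2 at (4,2)

(3,2) (0,3)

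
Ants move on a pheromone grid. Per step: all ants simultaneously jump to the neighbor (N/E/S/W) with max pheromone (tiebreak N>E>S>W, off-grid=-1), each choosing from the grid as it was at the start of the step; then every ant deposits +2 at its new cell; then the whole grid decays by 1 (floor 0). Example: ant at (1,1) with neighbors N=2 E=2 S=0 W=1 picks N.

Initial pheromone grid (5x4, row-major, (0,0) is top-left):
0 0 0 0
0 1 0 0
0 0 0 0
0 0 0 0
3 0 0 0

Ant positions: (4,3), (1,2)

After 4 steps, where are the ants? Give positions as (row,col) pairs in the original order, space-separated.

Step 1: ant0:(4,3)->N->(3,3) | ant1:(1,2)->W->(1,1)
  grid max=2 at (1,1)
Step 2: ant0:(3,3)->N->(2,3) | ant1:(1,1)->N->(0,1)
  grid max=1 at (0,1)
Step 3: ant0:(2,3)->N->(1,3) | ant1:(0,1)->S->(1,1)
  grid max=2 at (1,1)
Step 4: ant0:(1,3)->N->(0,3) | ant1:(1,1)->N->(0,1)
  grid max=1 at (0,1)

(0,3) (0,1)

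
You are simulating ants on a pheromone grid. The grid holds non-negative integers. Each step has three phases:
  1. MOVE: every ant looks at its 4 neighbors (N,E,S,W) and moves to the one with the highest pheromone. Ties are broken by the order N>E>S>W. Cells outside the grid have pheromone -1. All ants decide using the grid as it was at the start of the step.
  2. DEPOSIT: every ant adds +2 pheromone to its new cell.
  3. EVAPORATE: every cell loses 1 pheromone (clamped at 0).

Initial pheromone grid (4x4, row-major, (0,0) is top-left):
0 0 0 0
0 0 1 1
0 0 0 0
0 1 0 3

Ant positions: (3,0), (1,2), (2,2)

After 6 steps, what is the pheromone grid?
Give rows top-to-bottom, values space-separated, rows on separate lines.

After step 1: ants at (3,1),(1,3),(1,2)
  0 0 0 0
  0 0 2 2
  0 0 0 0
  0 2 0 2
After step 2: ants at (2,1),(1,2),(1,3)
  0 0 0 0
  0 0 3 3
  0 1 0 0
  0 1 0 1
After step 3: ants at (3,1),(1,3),(1,2)
  0 0 0 0
  0 0 4 4
  0 0 0 0
  0 2 0 0
After step 4: ants at (2,1),(1,2),(1,3)
  0 0 0 0
  0 0 5 5
  0 1 0 0
  0 1 0 0
After step 5: ants at (3,1),(1,3),(1,2)
  0 0 0 0
  0 0 6 6
  0 0 0 0
  0 2 0 0
After step 6: ants at (2,1),(1,2),(1,3)
  0 0 0 0
  0 0 7 7
  0 1 0 0
  0 1 0 0

0 0 0 0
0 0 7 7
0 1 0 0
0 1 0 0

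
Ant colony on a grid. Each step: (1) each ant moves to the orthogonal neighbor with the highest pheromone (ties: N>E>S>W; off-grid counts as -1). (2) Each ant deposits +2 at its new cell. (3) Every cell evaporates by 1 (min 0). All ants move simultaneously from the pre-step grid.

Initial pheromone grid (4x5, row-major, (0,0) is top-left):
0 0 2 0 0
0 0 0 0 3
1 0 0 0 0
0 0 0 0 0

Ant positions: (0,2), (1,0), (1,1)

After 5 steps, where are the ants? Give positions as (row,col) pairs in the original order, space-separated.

Step 1: ant0:(0,2)->E->(0,3) | ant1:(1,0)->S->(2,0) | ant2:(1,1)->N->(0,1)
  grid max=2 at (1,4)
Step 2: ant0:(0,3)->W->(0,2) | ant1:(2,0)->N->(1,0) | ant2:(0,1)->E->(0,2)
  grid max=4 at (0,2)
Step 3: ant0:(0,2)->E->(0,3) | ant1:(1,0)->S->(2,0) | ant2:(0,2)->E->(0,3)
  grid max=3 at (0,2)
Step 4: ant0:(0,3)->W->(0,2) | ant1:(2,0)->N->(1,0) | ant2:(0,3)->W->(0,2)
  grid max=6 at (0,2)
Step 5: ant0:(0,2)->E->(0,3) | ant1:(1,0)->S->(2,0) | ant2:(0,2)->E->(0,3)
  grid max=5 at (0,2)

(0,3) (2,0) (0,3)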